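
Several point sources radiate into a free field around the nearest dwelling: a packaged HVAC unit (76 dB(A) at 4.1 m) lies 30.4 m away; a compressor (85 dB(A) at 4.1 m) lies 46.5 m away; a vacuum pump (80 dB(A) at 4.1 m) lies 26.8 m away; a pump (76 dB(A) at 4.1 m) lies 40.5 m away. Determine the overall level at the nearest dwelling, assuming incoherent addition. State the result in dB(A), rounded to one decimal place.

67.7 dB(A)

Propagate each source to the receiver with L = L_ref − 20·log₁₀(r/r_ref), then add intensities.
packaged HVAC unit: 76 − 20·log₁₀(30.4/4.1) = 76 − 17.40 = 58.60 dB(A).
compressor: 85 − 20·log₁₀(46.5/4.1) = 85 − 21.09 = 63.91 dB(A).
vacuum pump: 80 − 20·log₁₀(26.8/4.1) = 80 − 16.31 = 63.69 dB(A).
pump: 76 − 20·log₁₀(40.5/4.1) = 76 − 19.89 = 56.11 dB(A).
Σ 10^(L/10) = 5.931e+06 → L_total = 10·log₁₀(5.931e+06) = 67.73 dB(A).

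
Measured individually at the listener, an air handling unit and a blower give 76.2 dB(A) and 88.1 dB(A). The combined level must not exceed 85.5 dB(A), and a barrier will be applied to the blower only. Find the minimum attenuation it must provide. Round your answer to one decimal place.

3.1 dB

Fixed contribution from the other source: Σ 10^(L/10) = 10^(76.2/10) = 4.169e+07 (76.20 dB(A)).
To meet 85.5 dB(A) overall, the treated blower may contribute at most 10^(85.5/10) − 4.169e+07 = 3.131e+08, i.e. 84.96 dB(A).
Required insertion loss = 88.1 − 84.96 = 3.14 dB.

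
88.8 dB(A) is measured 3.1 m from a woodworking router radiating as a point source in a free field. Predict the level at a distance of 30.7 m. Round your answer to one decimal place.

68.9 dB(A)

For a point source, L₂ = L₁ − 20·log₁₀(r₂/r₁).
L₂ = 88.8 − 20·log₁₀(30.7/3.1) = 88.8 − 19.916 = 68.88 dB(A).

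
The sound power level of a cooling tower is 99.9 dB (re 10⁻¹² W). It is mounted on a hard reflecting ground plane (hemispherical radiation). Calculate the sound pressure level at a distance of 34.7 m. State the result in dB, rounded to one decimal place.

L_p = L_w − 10·log₁₀(2π·r²) with r = 34.7 m.
2π·r² = 7566 m², 10·log₁₀ of that is 38.788 dB.
L_p = 99.9 − 38.788 = 61.11 dB.

61.1 dB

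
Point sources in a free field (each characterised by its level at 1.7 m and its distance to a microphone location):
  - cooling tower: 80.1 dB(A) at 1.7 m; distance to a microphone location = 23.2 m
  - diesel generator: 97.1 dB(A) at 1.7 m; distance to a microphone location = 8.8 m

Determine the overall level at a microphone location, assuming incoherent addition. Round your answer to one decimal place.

82.8 dB(A)

Propagate each source to the receiver with L = L_ref − 20·log₁₀(r/r_ref), then add intensities.
cooling tower: 80.1 − 20·log₁₀(23.2/1.7) = 80.1 − 22.70 = 57.40 dB(A).
diesel generator: 97.1 − 20·log₁₀(8.8/1.7) = 97.1 − 14.28 = 82.82 dB(A).
Σ 10^(L/10) = 1.919e+08 → L_total = 10·log₁₀(1.919e+08) = 82.83 dB(A).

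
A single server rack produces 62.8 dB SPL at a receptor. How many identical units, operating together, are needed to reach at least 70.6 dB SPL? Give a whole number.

The shortfall is 70.6 − 62.8 = 7.8 dB, and N units add 10·log₁₀ N, so need 10·log₁₀ N ≥ 7.8.
N ≥ 10^(7.8/10) = 6.026, so N = 7.

7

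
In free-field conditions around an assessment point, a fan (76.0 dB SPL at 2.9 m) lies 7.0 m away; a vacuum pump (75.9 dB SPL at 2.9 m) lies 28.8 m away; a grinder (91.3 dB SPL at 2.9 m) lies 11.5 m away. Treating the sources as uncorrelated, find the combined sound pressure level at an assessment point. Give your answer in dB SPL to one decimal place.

Propagate each source to the receiver with L = L_ref − 20·log₁₀(r/r_ref), then add intensities.
fan: 76.0 − 20·log₁₀(7.0/2.9) = 76.0 − 7.65 = 68.35 dB SPL.
vacuum pump: 75.9 − 20·log₁₀(28.8/2.9) = 75.9 − 19.94 = 55.96 dB SPL.
grinder: 91.3 − 20·log₁₀(11.5/2.9) = 91.3 − 11.97 = 79.33 dB SPL.
Σ 10^(L/10) = 9.301e+07 → L_total = 10·log₁₀(9.301e+07) = 79.69 dB SPL.

79.7 dB SPL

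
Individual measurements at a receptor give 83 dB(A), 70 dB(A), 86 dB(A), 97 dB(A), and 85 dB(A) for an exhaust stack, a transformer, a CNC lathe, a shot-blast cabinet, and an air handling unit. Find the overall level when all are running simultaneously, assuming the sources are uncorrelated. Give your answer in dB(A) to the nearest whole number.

98 dB(A)

Incoherent sources combine by intensity addition: L_total = 10·log₁₀(Σ 10^(L_i/10)).
Σ 10^(L/10) = 10^(83/10) + 10^(70/10) + 10^(86/10) + 10^(97/10) + 10^(85/10) = 5.936e+09.
L_total = 10·log₁₀(5.936e+09) = 97.73 dB(A).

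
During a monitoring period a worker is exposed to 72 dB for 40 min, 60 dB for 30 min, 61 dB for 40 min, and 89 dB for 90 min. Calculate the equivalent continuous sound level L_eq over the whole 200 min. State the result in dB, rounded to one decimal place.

85.6 dB

L_eq = 10·log₁₀[(1/T)·Σ tᵢ·10^(Lᵢ/10)] with T = 200 min.
Σ tᵢ·10^(Lᵢ/10) = 40·10^(72/10) + 30·10^(60/10) + 40·10^(61/10) + 90·10^(89/10) = 7.220e+10.
L_eq = 10·log₁₀(7.220e+10/200) = 85.58 dB.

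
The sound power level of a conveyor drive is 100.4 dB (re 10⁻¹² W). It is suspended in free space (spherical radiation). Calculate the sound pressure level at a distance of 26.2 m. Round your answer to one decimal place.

61.0 dB

The power spreads over a sphere of area 4π·r², so L_p = L_w − 10·log₁₀(4π·r²).
4π·r² = 8626 m², 10·log₁₀ of that is 39.358 dB.
L_p = 100.4 − 39.358 = 61.04 dB.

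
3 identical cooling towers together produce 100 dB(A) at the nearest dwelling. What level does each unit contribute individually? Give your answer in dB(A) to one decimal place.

95.2 dB(A)

For N identical incoherent sources L_total = L₁ + 10·log₁₀ N, so L₁ = 100 − 10·log₁₀(3) = 100 − 4.771.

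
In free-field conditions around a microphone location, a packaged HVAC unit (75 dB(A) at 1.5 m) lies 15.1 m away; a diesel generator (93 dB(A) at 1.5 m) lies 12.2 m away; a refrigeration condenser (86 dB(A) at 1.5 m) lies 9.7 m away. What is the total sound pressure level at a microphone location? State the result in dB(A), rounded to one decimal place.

Propagate each source to the receiver with L = L_ref − 20·log₁₀(r/r_ref), then add intensities.
packaged HVAC unit: 75 − 20·log₁₀(15.1/1.5) = 75 − 20.06 = 54.94 dB(A).
diesel generator: 93 − 20·log₁₀(12.2/1.5) = 93 − 18.21 = 74.79 dB(A).
refrigeration condenser: 86 − 20·log₁₀(9.7/1.5) = 86 − 16.21 = 69.79 dB(A).
Σ 10^(L/10) = 3.999e+07 → L_total = 10·log₁₀(3.999e+07) = 76.02 dB(A).

76.0 dB(A)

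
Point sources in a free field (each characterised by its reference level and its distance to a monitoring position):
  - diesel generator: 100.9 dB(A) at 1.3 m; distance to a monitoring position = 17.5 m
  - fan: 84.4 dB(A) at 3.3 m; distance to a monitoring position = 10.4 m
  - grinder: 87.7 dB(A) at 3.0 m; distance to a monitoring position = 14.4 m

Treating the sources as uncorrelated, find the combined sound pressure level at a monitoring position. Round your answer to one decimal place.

80.8 dB(A)

Propagate each source to the receiver with L = L_ref − 20·log₁₀(r/r_ref), then add intensities.
diesel generator: 100.9 − 20·log₁₀(17.5/1.3) = 100.9 − 22.58 = 78.32 dB(A).
fan: 84.4 − 20·log₁₀(10.4/3.3) = 84.4 − 9.97 = 74.43 dB(A).
grinder: 87.7 − 20·log₁₀(14.4/3.0) = 87.7 − 13.62 = 74.08 dB(A).
Σ 10^(L/10) = 1.212e+08 → L_total = 10·log₁₀(1.212e+08) = 80.83 dB(A).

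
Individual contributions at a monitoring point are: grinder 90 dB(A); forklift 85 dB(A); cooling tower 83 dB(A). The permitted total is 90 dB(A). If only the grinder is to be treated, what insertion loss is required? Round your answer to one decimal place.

The untreated sources together contribute 10^(85/10) + 10^(83/10) = 5.158e+08, i.e. 87.12 dB(A).
The limit corresponds to 10^(90/10) = 1.000e+09; subtracting the fixed part leaves 4.842e+08 for the grinder, i.e. 86.85 dB(A).
So the grinder must be reduced from 90 to 86.85 dB(A): IL = 3.15 dB.

3.1 dB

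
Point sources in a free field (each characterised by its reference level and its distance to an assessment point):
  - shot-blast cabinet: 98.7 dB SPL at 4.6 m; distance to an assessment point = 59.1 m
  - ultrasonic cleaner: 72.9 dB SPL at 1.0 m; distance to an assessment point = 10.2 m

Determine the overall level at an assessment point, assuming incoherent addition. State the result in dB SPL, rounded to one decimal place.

76.5 dB SPL

Propagate each source to the receiver with L = L_ref − 20·log₁₀(r/r_ref), then add intensities.
shot-blast cabinet: 98.7 − 20·log₁₀(59.1/4.6) = 98.7 − 22.18 = 76.52 dB SPL.
ultrasonic cleaner: 72.9 − 20·log₁₀(10.2/1.0) = 72.9 − 20.17 = 52.73 dB SPL.
Σ 10^(L/10) = 4.510e+07 → L_total = 10·log₁₀(4.510e+07) = 76.54 dB SPL.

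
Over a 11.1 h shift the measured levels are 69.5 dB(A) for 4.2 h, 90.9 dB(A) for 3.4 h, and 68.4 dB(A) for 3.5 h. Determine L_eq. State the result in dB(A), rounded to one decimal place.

L_eq = 10·log₁₀[(1/T)·Σ tᵢ·10^(Lᵢ/10)] with T = 11.1 h.
Σ tᵢ·10^(Lᵢ/10) = 4.2·10^(69.5/10) + 3.4·10^(90.9/10) + 3.5·10^(68.4/10) = 4.245e+09.
L_eq = 10·log₁₀(4.245e+09/11.1) = 85.83 dB(A).

85.8 dB(A)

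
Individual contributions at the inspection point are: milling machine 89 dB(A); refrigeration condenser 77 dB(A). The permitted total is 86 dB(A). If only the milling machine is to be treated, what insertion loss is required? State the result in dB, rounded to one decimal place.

The untreated sources together contribute 10^(77/10) = 5.012e+07, i.e. 77.00 dB(A).
To meet 86 dB(A) overall, the treated milling machine may contribute at most 10^(86/10) − 5.012e+07 = 3.480e+08, i.e. 85.42 dB(A).
So the milling machine must be reduced from 89 to 85.42 dB(A): IL = 3.58 dB.

3.6 dB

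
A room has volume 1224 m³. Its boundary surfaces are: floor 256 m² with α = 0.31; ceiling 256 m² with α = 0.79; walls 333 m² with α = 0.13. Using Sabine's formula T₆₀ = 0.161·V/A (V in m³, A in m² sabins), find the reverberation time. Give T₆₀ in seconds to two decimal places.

0.61 s

A = Σ Sᵢαᵢ = 256·0.31 + 256·0.79 + 333·0.13 = 324.89 m².
T₆₀ = 0.161 × 1224 / 324.89 = 0.607 s.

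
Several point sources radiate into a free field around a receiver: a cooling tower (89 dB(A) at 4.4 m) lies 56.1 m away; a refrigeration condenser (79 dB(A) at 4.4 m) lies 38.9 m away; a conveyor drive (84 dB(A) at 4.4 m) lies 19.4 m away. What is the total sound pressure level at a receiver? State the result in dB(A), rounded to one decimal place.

Apply inverse-square spreading to bring every level to the receiver, then sum 10^(L/10).
cooling tower: 89 − 20·log₁₀(56.1/4.4) = 89 − 22.11 = 66.89 dB(A).
refrigeration condenser: 79 − 20·log₁₀(38.9/4.4) = 79 − 18.93 = 60.07 dB(A).
conveyor drive: 84 − 20·log₁₀(19.4/4.4) = 84 − 12.89 = 71.11 dB(A).
Σ 10^(L/10) = 1.882e+07 → L_total = 10·log₁₀(1.882e+07) = 72.75 dB(A).

72.7 dB(A)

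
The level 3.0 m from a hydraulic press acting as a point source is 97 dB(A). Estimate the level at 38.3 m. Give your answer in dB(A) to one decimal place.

Spherical spreading from a point source gives a 20·log₁₀(r₂/r₁) drop.
L₂ = 97 − 20·log₁₀(38.3/3.0) = 97 − 22.122 = 74.88 dB(A).

74.9 dB(A)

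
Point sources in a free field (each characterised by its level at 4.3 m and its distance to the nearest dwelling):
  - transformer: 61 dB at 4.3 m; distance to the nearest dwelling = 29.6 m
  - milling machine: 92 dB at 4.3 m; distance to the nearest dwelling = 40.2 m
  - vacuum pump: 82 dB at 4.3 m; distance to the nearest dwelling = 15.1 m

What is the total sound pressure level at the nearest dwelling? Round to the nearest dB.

Propagate each source to the receiver with L = L_ref − 20·log₁₀(r/r_ref), then add intensities.
transformer: 61 − 20·log₁₀(29.6/4.3) = 61 − 16.76 = 44.24 dB.
milling machine: 92 − 20·log₁₀(40.2/4.3) = 92 − 19.42 = 72.58 dB.
vacuum pump: 82 − 20·log₁₀(15.1/4.3) = 82 − 10.91 = 71.09 dB.
Σ 10^(L/10) = 3.101e+07 → L_total = 10·log₁₀(3.101e+07) = 74.92 dB.

75 dB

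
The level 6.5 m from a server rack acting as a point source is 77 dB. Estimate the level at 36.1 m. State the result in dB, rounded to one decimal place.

For a point source, L₂ = L₁ − 20·log₁₀(r₂/r₁).
L₂ = 77 − 20·log₁₀(36.1/6.5) = 77 − 14.892 = 62.11 dB.

62.1 dB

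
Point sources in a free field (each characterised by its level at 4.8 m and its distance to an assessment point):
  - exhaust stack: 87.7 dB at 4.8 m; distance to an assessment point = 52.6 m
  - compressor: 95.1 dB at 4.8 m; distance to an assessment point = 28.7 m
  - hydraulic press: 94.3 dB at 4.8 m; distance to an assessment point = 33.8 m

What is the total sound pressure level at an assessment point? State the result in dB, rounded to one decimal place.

81.8 dB

Propagate each source to the receiver with L = L_ref − 20·log₁₀(r/r_ref), then add intensities.
exhaust stack: 87.7 − 20·log₁₀(52.6/4.8) = 87.7 − 20.79 = 66.91 dB.
compressor: 95.1 − 20·log₁₀(28.7/4.8) = 95.1 − 15.53 = 79.57 dB.
hydraulic press: 94.3 − 20·log₁₀(33.8/4.8) = 94.3 − 16.95 = 77.35 dB.
Σ 10^(L/10) = 1.497e+08 → L_total = 10·log₁₀(1.497e+08) = 81.75 dB.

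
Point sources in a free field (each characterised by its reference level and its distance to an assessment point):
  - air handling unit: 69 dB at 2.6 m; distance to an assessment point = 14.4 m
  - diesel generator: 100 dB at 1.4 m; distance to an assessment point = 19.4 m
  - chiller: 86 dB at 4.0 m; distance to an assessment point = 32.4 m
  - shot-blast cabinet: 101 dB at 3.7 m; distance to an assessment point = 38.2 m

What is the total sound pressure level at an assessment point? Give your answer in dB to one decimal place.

First find each source's level at the receiver (point-source: −20·log₁₀(r/r_ref)), then combine on an intensity basis.
air handling unit: 69 − 20·log₁₀(14.4/2.6) = 69 − 14.87 = 54.13 dB.
diesel generator: 100 − 20·log₁₀(19.4/1.4) = 100 − 22.83 = 77.17 dB.
chiller: 86 − 20·log₁₀(32.4/4.0) = 86 − 18.17 = 67.83 dB.
shot-blast cabinet: 101 − 20·log₁₀(38.2/3.7) = 101 − 20.28 = 80.72 dB.
Σ 10^(L/10) = 1.765e+08 → L_total = 10·log₁₀(1.765e+08) = 82.47 dB.

82.5 dB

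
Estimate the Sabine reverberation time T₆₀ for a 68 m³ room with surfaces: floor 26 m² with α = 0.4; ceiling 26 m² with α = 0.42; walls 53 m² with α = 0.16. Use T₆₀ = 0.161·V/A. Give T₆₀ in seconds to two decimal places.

A = Σ Sᵢαᵢ = 26·0.4 + 26·0.42 + 53·0.16 = 29.80 m².
T₆₀ = 0.161·V/A = 0.161·68/29.80 = 0.367 s.

0.37 s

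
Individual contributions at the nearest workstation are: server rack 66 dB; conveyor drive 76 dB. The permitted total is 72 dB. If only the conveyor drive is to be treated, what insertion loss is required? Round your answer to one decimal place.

5.3 dB

The untreated sources together contribute 10^(66/10) = 3.981e+06, i.e. 66.00 dB.
To meet 72 dB overall, the treated conveyor drive may contribute at most 10^(72/10) − 3.981e+06 = 1.187e+07, i.e. 70.74 dB.
Required insertion loss = 76 − 70.74 = 5.26 dB.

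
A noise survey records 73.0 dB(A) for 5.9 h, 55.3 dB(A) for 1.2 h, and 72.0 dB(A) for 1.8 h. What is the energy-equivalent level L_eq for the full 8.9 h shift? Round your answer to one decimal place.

The energy average is taken in the linear domain: L_eq = 10·log₁₀[(Σ tᵢ·10^(Lᵢ/10))/T], T = 8.9 h.
Σ tᵢ·10^(Lᵢ/10) = 5.9·10^(73.0/10) + 1.2·10^(55.3/10) + 1.8·10^(72.0/10) = 1.467e+08.
L_eq = 10·log₁₀(1.467e+08/8.9) = 72.17 dB(A).

72.2 dB(A)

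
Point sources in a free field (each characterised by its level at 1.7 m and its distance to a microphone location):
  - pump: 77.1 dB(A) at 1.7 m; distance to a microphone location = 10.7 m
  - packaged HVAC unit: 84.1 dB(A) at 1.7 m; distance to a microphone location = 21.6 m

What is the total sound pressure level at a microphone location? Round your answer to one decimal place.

64.6 dB(A)

Propagate each source to the receiver with L = L_ref − 20·log₁₀(r/r_ref), then add intensities.
pump: 77.1 − 20·log₁₀(10.7/1.7) = 77.1 − 15.98 = 61.12 dB(A).
packaged HVAC unit: 84.1 − 20·log₁₀(21.6/1.7) = 84.1 − 22.08 = 62.02 dB(A).
Σ 10^(L/10) = 2.887e+06 → L_total = 10·log₁₀(2.887e+06) = 64.60 dB(A).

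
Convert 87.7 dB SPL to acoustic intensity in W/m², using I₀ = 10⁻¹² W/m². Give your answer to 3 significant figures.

I = I₀·10^(L/10) = 10⁻¹² × 10^(87.7/10) = 10^(-3.230).

0.000589 W/m²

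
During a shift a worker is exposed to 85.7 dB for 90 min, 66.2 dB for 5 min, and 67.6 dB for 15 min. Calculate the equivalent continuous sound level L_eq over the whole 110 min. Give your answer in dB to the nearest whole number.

The energy average is taken in the linear domain: L_eq = 10·log₁₀[(Σ tᵢ·10^(Lᵢ/10))/T], T = 110 min.
Σ tᵢ·10^(Lᵢ/10) = 90·10^(85.7/10) + 5·10^(66.2/10) + 15·10^(67.6/10) = 3.355e+10.
L_eq = 10·log₁₀(3.355e+10/110) = 84.84 dB.

85 dB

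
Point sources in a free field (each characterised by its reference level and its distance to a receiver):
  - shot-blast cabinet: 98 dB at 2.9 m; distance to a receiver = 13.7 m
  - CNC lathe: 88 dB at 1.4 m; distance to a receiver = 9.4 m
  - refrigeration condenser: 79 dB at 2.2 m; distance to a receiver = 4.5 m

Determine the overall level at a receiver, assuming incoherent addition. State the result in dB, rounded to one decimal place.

85.0 dB

First find each source's level at the receiver (point-source: −20·log₁₀(r/r_ref)), then combine on an intensity basis.
shot-blast cabinet: 98 − 20·log₁₀(13.7/2.9) = 98 − 13.49 = 84.51 dB.
CNC lathe: 88 − 20·log₁₀(9.4/1.4) = 88 − 16.54 = 71.46 dB.
refrigeration condenser: 79 − 20·log₁₀(4.5/2.2) = 79 − 6.22 = 72.78 dB.
Σ 10^(L/10) = 3.157e+08 → L_total = 10·log₁₀(3.157e+08) = 84.99 dB.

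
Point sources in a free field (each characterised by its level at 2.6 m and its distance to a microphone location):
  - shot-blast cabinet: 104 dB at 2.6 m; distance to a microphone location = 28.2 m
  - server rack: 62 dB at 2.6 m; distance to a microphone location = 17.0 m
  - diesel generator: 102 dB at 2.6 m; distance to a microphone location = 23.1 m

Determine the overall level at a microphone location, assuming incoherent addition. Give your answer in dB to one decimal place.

86.2 dB

Propagate each source to the receiver with L = L_ref − 20·log₁₀(r/r_ref), then add intensities.
shot-blast cabinet: 104 − 20·log₁₀(28.2/2.6) = 104 − 20.71 = 83.29 dB.
server rack: 62 − 20·log₁₀(17.0/2.6) = 62 − 16.31 = 45.69 dB.
diesel generator: 102 − 20·log₁₀(23.1/2.6) = 102 − 18.97 = 83.03 dB.
Σ 10^(L/10) = 4.143e+08 → L_total = 10·log₁₀(4.143e+08) = 86.17 dB.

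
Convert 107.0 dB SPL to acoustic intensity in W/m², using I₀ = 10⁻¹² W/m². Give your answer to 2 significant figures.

I = I₀·10^(L/10) = 10⁻¹² × 10^(107.0/10) = 10^(-1.300).

0.050 W/m²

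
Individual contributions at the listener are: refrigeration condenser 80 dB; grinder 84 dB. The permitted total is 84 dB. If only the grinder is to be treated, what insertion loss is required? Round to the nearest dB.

2 dB

Fixed contribution from the other source: Σ 10^(L/10) = 10^(80/10) = 1.000e+08 (80.00 dB).
To meet 84 dB overall, the treated grinder may contribute at most 10^(84/10) − 1.000e+08 = 1.512e+08, i.e. 81.80 dB.
Required insertion loss = 84 − 81.80 = 2.20 dB.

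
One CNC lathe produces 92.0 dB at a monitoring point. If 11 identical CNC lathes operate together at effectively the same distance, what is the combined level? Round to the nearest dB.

102 dB

N identical incoherent sources raise the level by 10·log₁₀ N.
L_total = 92.0 + 10·log₁₀(11) = 92.0 + 10.414 = 102.41 dB.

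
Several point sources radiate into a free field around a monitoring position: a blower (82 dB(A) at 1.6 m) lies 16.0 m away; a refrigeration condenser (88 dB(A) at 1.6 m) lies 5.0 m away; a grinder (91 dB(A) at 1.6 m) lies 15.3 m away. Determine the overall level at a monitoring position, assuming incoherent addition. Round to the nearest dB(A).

Apply inverse-square spreading to bring every level to the receiver, then sum 10^(L/10).
blower: 82 − 20·log₁₀(16.0/1.6) = 82 − 20.00 = 62.00 dB(A).
refrigeration condenser: 88 − 20·log₁₀(5.0/1.6) = 88 − 9.90 = 78.10 dB(A).
grinder: 91 − 20·log₁₀(15.3/1.6) = 91 − 19.61 = 71.39 dB(A).
Σ 10^(L/10) = 7.996e+07 → L_total = 10·log₁₀(7.996e+07) = 79.03 dB(A).

79 dB(A)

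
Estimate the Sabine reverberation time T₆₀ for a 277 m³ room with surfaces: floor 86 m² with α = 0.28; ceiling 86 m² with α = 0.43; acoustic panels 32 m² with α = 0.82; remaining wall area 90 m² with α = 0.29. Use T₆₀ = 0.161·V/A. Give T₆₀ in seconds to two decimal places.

A = Σ Sᵢαᵢ = 86·0.28 + 86·0.43 + 32·0.82 + 90·0.29 = 113.40 m².
T₆₀ = 0.161·V/A = 0.161·277/113.40 = 0.393 s.

0.39 s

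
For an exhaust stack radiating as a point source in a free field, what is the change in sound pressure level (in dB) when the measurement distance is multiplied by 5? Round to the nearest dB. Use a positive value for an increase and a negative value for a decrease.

-14 dB

With spherical spreading the level changes by −20·log₁₀(r₂/r₁).
ΔL = −20·log₁₀(5) = -13.98 dB.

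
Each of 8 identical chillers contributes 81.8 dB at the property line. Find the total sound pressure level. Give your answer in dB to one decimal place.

90.8 dB

L_total = L₁ + 10·log₁₀ N for N identical incoherent sources.
L_total = 81.8 + 10·log₁₀(8) = 81.8 + 9.031 = 90.83 dB.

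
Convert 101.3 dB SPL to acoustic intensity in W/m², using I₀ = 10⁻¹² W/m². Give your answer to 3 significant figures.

I = I₀·10^(L/10) = 10⁻¹² × 10^(101.3/10) = 10^(-1.870).

0.0135 W/m²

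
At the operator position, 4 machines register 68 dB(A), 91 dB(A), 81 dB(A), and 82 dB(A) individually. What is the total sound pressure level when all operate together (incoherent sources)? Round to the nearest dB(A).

92 dB(A)

Incoherent sources combine by intensity addition: L_total = 10·log₁₀(Σ 10^(L_i/10)).
Σ 10^(L/10) = 10^(68/10) + 10^(91/10) + 10^(81/10) + 10^(82/10) = 1.550e+09.
L_total = 10·log₁₀(1.550e+09) = 91.90 dB(A).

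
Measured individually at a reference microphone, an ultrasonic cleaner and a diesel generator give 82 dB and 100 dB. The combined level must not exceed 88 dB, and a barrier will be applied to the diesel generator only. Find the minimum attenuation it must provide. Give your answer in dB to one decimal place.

Fixed contribution from the other source: Σ 10^(L/10) = 10^(82/10) = 1.585e+08 (82.00 dB).
The limit corresponds to 10^(88/10) = 6.310e+08; subtracting the fixed part leaves 4.725e+08 for the diesel generator, i.e. 86.74 dB.
Required insertion loss = 100 − 86.74 = 13.26 dB.

13.3 dB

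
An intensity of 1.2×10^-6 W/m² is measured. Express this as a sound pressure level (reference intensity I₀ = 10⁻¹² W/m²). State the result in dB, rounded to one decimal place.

60.8 dB

Dividing by I₀ shifts the exponent by 12: I/I₀ = 1.2×10^6.
L = 10·(0.0792 + 6) = 60.79 dB.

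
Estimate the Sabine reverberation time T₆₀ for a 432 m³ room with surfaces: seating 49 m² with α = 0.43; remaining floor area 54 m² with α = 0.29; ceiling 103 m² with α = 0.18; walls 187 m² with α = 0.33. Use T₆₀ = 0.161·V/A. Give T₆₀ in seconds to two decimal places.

Summing Sᵢαᵢ: 49·0.43 + 54·0.29 + 103·0.18 + 187·0.33 = 116.98 m².
T₆₀ = 0.161·V/A = 0.161·432/116.98 = 0.595 s.

0.59 s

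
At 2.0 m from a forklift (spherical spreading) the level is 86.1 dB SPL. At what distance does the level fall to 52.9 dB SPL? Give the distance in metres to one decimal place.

91.4 m

Point-source spreading drops the level by 20·log₁₀(r₂/r₁); inverting, r₂/r₁ = 10^(ΔL/20).
r₂ = 2.0·10^((86.1−52.9)/20) = 2.0·10^(33.2/20) = 91.42 m.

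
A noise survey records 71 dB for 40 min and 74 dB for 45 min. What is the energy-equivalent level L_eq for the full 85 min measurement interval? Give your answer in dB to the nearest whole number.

73 dB

L_eq = 10·log₁₀[(1/T)·Σ tᵢ·10^(Lᵢ/10)] with T = 85 min.
Σ tᵢ·10^(Lᵢ/10) = 40·10^(71/10) + 45·10^(74/10) = 1.634e+09.
L_eq = 10·log₁₀(1.634e+09/85) = 72.84 dB.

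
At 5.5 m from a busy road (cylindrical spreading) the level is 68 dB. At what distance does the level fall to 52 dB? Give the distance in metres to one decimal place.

The 16.0 dB drop corresponds to a distance ratio of 10^(16.0/10) for a line source.
r₂ = 5.5·10^((68−52)/10) = 5.5·10^(16.0/10) = 218.96 m.

219.0 m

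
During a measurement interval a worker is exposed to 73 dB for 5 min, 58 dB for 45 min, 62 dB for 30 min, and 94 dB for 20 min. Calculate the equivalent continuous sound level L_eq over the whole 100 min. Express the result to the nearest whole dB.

87 dB

The energy average is taken in the linear domain: L_eq = 10·log₁₀[(Σ tᵢ·10^(Lᵢ/10))/T], T = 100 min.
Σ tᵢ·10^(Lᵢ/10) = 5·10^(73/10) + 45·10^(58/10) + 30·10^(62/10) + 20·10^(94/10) = 5.041e+10.
L_eq = 10·log₁₀(5.041e+10/100) = 87.03 dB.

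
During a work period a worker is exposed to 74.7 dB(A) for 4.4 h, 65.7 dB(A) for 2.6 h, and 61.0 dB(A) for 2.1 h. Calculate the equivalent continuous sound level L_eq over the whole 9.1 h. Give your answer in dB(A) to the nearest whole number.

72 dB(A)

L_eq = 10·log₁₀[(1/T)·Σ tᵢ·10^(Lᵢ/10)] with T = 9.1 h.
Σ tᵢ·10^(Lᵢ/10) = 4.4·10^(74.7/10) + 2.6·10^(65.7/10) + 2.1·10^(61.0/10) = 1.422e+08.
L_eq = 10·log₁₀(1.422e+08/9.1) = 71.94 dB(A).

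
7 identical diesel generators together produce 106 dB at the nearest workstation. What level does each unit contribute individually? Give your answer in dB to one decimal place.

For N identical incoherent sources L_total = L₁ + 10·log₁₀ N, so L₁ = 106 − 10·log₁₀(7) = 106 − 8.451.

97.5 dB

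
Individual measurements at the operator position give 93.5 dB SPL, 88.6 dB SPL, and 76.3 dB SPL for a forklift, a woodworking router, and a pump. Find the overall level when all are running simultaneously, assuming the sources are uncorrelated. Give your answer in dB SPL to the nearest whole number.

95 dB SPL

For uncorrelated sources the intensities add, so convert each level to linear form, sum, and take 10·log₁₀ of the total.
Σ 10^(L/10) = 10^(93.5/10) + 10^(88.6/10) + 10^(76.3/10) = 3.006e+09.
L_total = 10·log₁₀(3.006e+09) = 94.78 dB SPL.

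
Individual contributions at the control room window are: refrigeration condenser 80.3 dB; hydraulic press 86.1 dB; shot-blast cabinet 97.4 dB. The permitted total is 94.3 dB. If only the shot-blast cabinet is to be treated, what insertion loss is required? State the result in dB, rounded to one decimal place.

Fixed contribution from the other sources: Σ 10^(L/10) = 10^(80.3/10) + 10^(86.1/10) = 5.145e+08 (87.11 dB).
The limit corresponds to 10^(94.3/10) = 2.692e+09; subtracting the fixed part leaves 2.177e+09 for the shot-blast cabinet, i.e. 93.38 dB.
So the shot-blast cabinet must be reduced from 97.4 to 93.38 dB: IL = 4.02 dB.

4.0 dB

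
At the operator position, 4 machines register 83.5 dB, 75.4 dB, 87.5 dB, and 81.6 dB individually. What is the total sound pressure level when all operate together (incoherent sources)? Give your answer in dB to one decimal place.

For uncorrelated sources the intensities add, so convert each level to linear form, sum, and take 10·log₁₀ of the total.
Σ 10^(L/10) = 10^(83.5/10) + 10^(75.4/10) + 10^(87.5/10) + 10^(81.6/10) = 9.654e+08.
L_total = 10·log₁₀(9.654e+08) = 89.85 dB.

89.8 dB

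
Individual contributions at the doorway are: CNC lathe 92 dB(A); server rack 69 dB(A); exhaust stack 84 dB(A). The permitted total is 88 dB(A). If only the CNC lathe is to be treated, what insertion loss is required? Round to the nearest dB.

6 dB

Everything except the CNC lathe sums to 10^(69/10) + 10^(84/10) = 2.591e+08 in linear terms, 84.14 dB(A).
To meet 88 dB(A) overall, the treated CNC lathe may contribute at most 10^(88/10) − 2.591e+08 = 3.718e+08, i.e. 85.70 dB(A).
So the CNC lathe must be reduced from 92 to 85.70 dB(A): IL = 6.30 dB.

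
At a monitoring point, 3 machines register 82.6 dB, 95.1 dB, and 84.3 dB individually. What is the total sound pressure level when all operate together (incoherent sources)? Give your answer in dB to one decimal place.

Incoherent sources combine by intensity addition: L_total = 10·log₁₀(Σ 10^(L_i/10)).
Σ 10^(L/10) = 10^(82.6/10) + 10^(95.1/10) + 10^(84.3/10) = 3.687e+09.
L_total = 10·log₁₀(3.687e+09) = 95.67 dB.

95.7 dB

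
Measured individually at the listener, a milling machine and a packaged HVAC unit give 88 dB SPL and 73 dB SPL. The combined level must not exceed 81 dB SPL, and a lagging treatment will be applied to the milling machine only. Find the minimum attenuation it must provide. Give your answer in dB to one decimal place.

7.7 dB

Everything except the milling machine sums to 10^(73/10) = 1.995e+07 in linear terms, 73.00 dB SPL.
To meet 81 dB SPL overall, the treated milling machine may contribute at most 10^(81/10) − 1.995e+07 = 1.059e+08, i.e. 80.25 dB SPL.
Required insertion loss = 88 − 80.25 = 7.75 dB.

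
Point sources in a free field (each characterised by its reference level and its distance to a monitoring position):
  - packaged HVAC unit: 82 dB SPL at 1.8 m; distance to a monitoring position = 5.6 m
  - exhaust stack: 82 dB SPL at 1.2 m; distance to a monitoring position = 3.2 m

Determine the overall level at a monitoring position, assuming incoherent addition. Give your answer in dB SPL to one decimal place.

75.9 dB SPL

Propagate each source to the receiver with L = L_ref − 20·log₁₀(r/r_ref), then add intensities.
packaged HVAC unit: 82 − 20·log₁₀(5.6/1.8) = 82 − 9.86 = 72.14 dB SPL.
exhaust stack: 82 − 20·log₁₀(3.2/1.2) = 82 − 8.52 = 73.48 dB SPL.
Σ 10^(L/10) = 3.866e+07 → L_total = 10·log₁₀(3.866e+07) = 75.87 dB SPL.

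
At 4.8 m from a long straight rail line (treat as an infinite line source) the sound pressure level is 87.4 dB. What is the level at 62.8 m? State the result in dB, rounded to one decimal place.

76.2 dB

For a line source, L₂ = L₁ − 10·log₁₀(r₂/r₁).
L₂ = 87.4 − 10·log₁₀(62.8/4.8) = 87.4 − 11.167 = 76.23 dB.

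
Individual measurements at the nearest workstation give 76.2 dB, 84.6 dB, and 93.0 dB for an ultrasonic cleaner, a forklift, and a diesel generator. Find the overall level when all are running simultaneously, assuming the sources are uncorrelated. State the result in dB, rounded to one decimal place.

93.7 dB

For uncorrelated sources the intensities add, so convert each level to linear form, sum, and take 10·log₁₀ of the total.
Σ 10^(L/10) = 10^(76.2/10) + 10^(84.6/10) + 10^(93.0/10) = 2.325e+09.
L_total = 10·log₁₀(2.325e+09) = 93.66 dB.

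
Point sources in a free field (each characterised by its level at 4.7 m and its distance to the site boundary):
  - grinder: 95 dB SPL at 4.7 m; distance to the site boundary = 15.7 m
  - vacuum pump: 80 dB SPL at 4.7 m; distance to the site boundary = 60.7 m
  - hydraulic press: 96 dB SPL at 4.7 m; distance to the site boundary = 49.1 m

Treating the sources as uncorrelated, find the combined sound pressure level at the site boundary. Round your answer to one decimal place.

First find each source's level at the receiver (point-source: −20·log₁₀(r/r_ref)), then combine on an intensity basis.
grinder: 95 − 20·log₁₀(15.7/4.7) = 95 − 10.48 = 84.52 dB SPL.
vacuum pump: 80 − 20·log₁₀(60.7/4.7) = 80 − 22.22 = 57.78 dB SPL.
hydraulic press: 96 − 20·log₁₀(49.1/4.7) = 96 − 20.38 = 75.62 dB SPL.
Σ 10^(L/10) = 3.205e+08 → L_total = 10·log₁₀(3.205e+08) = 85.06 dB SPL.

85.1 dB SPL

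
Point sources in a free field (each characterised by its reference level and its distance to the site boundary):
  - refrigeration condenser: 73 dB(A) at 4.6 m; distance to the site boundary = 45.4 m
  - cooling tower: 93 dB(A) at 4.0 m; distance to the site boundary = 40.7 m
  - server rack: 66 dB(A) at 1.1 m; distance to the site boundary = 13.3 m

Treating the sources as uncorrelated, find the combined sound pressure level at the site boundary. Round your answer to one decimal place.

72.9 dB(A)

Apply inverse-square spreading to bring every level to the receiver, then sum 10^(L/10).
refrigeration condenser: 73 − 20·log₁₀(45.4/4.6) = 73 − 19.89 = 53.11 dB(A).
cooling tower: 93 − 20·log₁₀(40.7/4.0) = 93 − 20.15 = 72.85 dB(A).
server rack: 66 − 20·log₁₀(13.3/1.1) = 66 − 21.65 = 44.35 dB(A).
Σ 10^(L/10) = 1.950e+07 → L_total = 10·log₁₀(1.950e+07) = 72.90 dB(A).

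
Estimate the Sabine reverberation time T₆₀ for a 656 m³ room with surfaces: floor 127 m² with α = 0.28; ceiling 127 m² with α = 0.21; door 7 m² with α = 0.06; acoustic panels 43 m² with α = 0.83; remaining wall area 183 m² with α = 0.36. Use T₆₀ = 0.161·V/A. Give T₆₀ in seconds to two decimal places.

0.64 s

Total absorption A = 127·0.28 + 127·0.21 + 7·0.06 + 43·0.83 + 183·0.36 = 164.22 m² sabins.
T₆₀ = 0.161·V/A = 0.161·656/164.22 = 0.643 s.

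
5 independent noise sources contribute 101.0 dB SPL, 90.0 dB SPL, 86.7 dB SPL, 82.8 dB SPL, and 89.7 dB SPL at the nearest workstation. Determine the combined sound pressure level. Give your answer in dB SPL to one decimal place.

For uncorrelated sources the intensities add, so convert each level to linear form, sum, and take 10·log₁₀ of the total.
Σ 10^(L/10) = 10^(101.0/10) + 10^(90.0/10) + 10^(86.7/10) + 10^(82.8/10) + 10^(89.7/10) = 1.518e+10.
L_total = 10·log₁₀(1.518e+10) = 101.81 dB SPL.

101.8 dB SPL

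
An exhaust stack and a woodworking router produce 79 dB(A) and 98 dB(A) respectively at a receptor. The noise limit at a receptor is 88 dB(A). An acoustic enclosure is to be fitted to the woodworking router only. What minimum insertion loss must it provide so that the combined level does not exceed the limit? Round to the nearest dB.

11 dB

Everything except the woodworking router sums to 10^(79/10) = 7.943e+07 in linear terms, 79.00 dB(A).
To meet 88 dB(A) overall, the treated woodworking router may contribute at most 10^(88/10) − 7.943e+07 = 5.515e+08, i.e. 87.42 dB(A).
So the woodworking router must be reduced from 98 to 87.42 dB(A): IL = 10.58 dB.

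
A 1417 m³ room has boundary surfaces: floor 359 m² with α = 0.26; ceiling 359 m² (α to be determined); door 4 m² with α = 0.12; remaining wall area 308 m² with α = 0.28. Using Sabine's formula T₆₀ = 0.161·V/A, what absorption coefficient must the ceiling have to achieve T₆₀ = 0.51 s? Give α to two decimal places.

0.74

From T₆₀ = 0.161·V/A, the target T₆₀ = 0.51 s needs A = 0.161·1417/0.51 = 447.33 m².
Absorption from the other surfaces = 359·0.26 + 4·0.12 + 308·0.28 = 180.06 m², so the ceiling must supply 267.27 m² over 359 m².
α = 267.27/359 = 0.744.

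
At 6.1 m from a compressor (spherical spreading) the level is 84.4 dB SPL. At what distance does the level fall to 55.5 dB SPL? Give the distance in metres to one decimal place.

170.0 m

For a point source L₁ − L₂ = 20·log₁₀(r₂/r₁), so r₂ = r₁·10^((L₁−L₂)/20).
r₂ = 6.1·10^((84.4−55.5)/20) = 6.1·10^(28.9/20) = 169.95 m.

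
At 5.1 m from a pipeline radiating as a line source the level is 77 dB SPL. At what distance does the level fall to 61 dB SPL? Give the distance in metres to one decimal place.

The 16.0 dB drop corresponds to a distance ratio of 10^(16.0/10) for a line source.
r₂ = 5.1·10^((77−61)/10) = 5.1·10^(16.0/10) = 203.03 m.

203.0 m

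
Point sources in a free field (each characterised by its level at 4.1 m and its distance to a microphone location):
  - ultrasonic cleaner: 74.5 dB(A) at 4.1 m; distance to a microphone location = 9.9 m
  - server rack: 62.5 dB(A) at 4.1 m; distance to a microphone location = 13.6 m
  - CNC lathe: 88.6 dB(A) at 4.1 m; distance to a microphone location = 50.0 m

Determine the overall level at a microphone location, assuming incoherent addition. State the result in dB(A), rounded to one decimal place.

First find each source's level at the receiver (point-source: −20·log₁₀(r/r_ref)), then combine on an intensity basis.
ultrasonic cleaner: 74.5 − 20·log₁₀(9.9/4.1) = 74.5 − 7.66 = 66.84 dB(A).
server rack: 62.5 − 20·log₁₀(13.6/4.1) = 62.5 − 10.42 = 52.08 dB(A).
CNC lathe: 88.6 − 20·log₁₀(50.0/4.1) = 88.6 − 21.72 = 66.88 dB(A).
Σ 10^(L/10) = 9.867e+06 → L_total = 10·log₁₀(9.867e+06) = 69.94 dB(A).

69.9 dB(A)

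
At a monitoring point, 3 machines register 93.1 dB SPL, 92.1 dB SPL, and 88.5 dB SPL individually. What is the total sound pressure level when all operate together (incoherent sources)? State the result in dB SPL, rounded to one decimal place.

Incoherent sources combine by intensity addition: L_total = 10·log₁₀(Σ 10^(L_i/10)).
Σ 10^(L/10) = 10^(93.1/10) + 10^(92.1/10) + 10^(88.5/10) = 4.371e+09.
L_total = 10·log₁₀(4.371e+09) = 96.41 dB SPL.

96.4 dB SPL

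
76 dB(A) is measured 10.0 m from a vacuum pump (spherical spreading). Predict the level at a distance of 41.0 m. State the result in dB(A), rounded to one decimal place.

63.7 dB(A)

Spherical spreading from a point source gives a 20·log₁₀(r₂/r₁) drop.
L₂ = 76 − 20·log₁₀(41.0/10.0) = 76 − 12.256 = 63.74 dB(A).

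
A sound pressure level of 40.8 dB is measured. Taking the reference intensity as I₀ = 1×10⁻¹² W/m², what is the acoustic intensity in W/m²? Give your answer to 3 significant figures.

I = I₀·10^(L/10) = 10⁻¹² × 10^(40.8/10) = 10^(-7.920).

1.20e-08 W/m²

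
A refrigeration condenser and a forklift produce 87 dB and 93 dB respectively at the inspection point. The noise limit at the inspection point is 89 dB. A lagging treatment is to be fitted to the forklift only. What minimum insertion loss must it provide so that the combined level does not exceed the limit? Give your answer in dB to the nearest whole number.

Everything except the forklift sums to 10^(87/10) = 5.012e+08 in linear terms, 87.00 dB.
The limit corresponds to 10^(89/10) = 7.943e+08; subtracting the fixed part leaves 2.931e+08 for the forklift, i.e. 84.67 dB.
Required insertion loss = 93 − 84.67 = 8.33 dB.

8 dB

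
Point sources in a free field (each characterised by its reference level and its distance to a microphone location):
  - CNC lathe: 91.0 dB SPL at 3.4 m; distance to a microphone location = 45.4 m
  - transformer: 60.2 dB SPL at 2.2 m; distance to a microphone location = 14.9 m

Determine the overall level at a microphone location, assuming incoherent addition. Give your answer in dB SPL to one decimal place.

Apply inverse-square spreading to bring every level to the receiver, then sum 10^(L/10).
CNC lathe: 91.0 − 20·log₁₀(45.4/3.4) = 91.0 − 22.51 = 68.49 dB SPL.
transformer: 60.2 − 20·log₁₀(14.9/2.2) = 60.2 − 16.62 = 43.58 dB SPL.
Σ 10^(L/10) = 7.084e+06 → L_total = 10·log₁₀(7.084e+06) = 68.50 dB SPL.

68.5 dB SPL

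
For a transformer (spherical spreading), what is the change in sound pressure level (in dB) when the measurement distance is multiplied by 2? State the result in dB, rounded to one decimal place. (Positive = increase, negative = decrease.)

-6.0 dB

With spherical spreading the level changes by −20·log₁₀(r₂/r₁).
ΔL = −20·log₁₀(2) = -6.02 dB.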